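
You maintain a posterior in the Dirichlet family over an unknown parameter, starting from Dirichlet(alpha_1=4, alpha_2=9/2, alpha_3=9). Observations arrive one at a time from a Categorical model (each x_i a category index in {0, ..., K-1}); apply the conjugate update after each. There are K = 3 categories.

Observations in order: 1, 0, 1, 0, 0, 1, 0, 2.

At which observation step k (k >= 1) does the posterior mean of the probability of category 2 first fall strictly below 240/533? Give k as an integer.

k = 3

obs 1: x=1 → posterior Dirichlet(4, 11/2, 9)
obs 2: x=0 → posterior Dirichlet(5, 11/2, 9)
obs 3: x=1 → posterior Dirichlet(5, 13/2, 9)
obs 4: x=0 → posterior Dirichlet(6, 13/2, 9)
obs 5: x=0 → posterior Dirichlet(7, 13/2, 9)
obs 6: x=1 → posterior Dirichlet(7, 15/2, 9)
obs 7: x=0 → posterior Dirichlet(8, 15/2, 9)
obs 8: x=2 → posterior Dirichlet(8, 15/2, 10)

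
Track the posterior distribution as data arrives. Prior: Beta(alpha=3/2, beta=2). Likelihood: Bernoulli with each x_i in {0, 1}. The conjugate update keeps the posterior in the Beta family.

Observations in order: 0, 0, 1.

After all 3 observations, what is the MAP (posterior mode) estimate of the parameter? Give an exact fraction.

obs 1: x=0 → posterior Beta(3/2, 3)
obs 2: x=0 → posterior Beta(3/2, 4)
obs 3: x=1 → posterior Beta(5/2, 4)

1/3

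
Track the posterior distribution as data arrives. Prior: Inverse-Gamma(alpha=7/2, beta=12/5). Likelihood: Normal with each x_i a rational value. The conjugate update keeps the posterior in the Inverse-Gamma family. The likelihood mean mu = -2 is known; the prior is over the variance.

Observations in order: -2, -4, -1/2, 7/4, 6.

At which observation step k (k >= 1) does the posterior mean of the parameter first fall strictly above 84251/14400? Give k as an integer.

obs 1: x=-2 → posterior Inverse-Gamma(4, 12/5)
obs 2: x=-4 → posterior Inverse-Gamma(9/2, 22/5)
obs 3: x=-1/2 → posterior Inverse-Gamma(5, 221/40)
obs 4: x=7/4 → posterior Inverse-Gamma(11/2, 2009/160)
obs 5: x=6 → posterior Inverse-Gamma(6, 7129/160)

k = 5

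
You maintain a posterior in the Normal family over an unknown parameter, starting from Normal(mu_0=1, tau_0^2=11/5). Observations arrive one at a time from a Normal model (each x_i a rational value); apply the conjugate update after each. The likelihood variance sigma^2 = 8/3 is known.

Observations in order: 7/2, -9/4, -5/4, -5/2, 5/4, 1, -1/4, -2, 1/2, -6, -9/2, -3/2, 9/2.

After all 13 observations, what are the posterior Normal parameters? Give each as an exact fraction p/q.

mu_0=-547/938, tau_0^2=88/469

obs 1: x=7/2 → posterior Normal(311/146, 88/73)
obs 2: x=-9/4 → posterior Normal(325/424, 44/53)
obs 3: x=-5/4 → posterior Normal(40/139, 88/139)
obs 4: x=-5/2 → posterior Normal(-85/344, 22/43)
obs 5: x=5/4 → posterior Normal(-1/164, 88/205)
obs 6: x=1 → posterior Normal(127/952, 44/119)
obs 7: x=-1/4 → posterior Normal(47/542, 88/271)
obs 8: x=-2 → posterior Normal(-85/608, 11/38)
obs 9: x=1/2 → posterior Normal(-26/337, 88/337)
obs 10: x=-6 → posterior Normal(-112/185, 44/185)
obs 11: x=-9/2 → posterior Normal(-745/806, 88/403)
obs 12: x=-3/2 → posterior Normal(-211/218, 22/109)
obs 13: x=9/2 → posterior Normal(-547/938, 88/469)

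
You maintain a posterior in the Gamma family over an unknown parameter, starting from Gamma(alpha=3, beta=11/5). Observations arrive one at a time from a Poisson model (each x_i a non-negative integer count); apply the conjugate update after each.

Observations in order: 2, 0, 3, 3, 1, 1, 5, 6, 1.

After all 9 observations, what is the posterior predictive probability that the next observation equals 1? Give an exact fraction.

obs 1: x=2 → posterior Gamma(5, 16/5)
obs 2: x=0 → posterior Gamma(5, 21/5)
obs 3: x=3 → posterior Gamma(8, 26/5)
obs 4: x=3 → posterior Gamma(11, 31/5)
obs 5: x=1 → posterior Gamma(12, 36/5)
obs 6: x=1 → posterior Gamma(13, 41/5)
obs 7: x=5 → posterior Gamma(18, 46/5)
obs 8: x=6 → posterior Gamma(24, 51/5)
obs 9: x=1 → posterior Gamma(25, 56/5)

6333017500729367857124100054846946957852672000/26216560304236644107032206903934907003722771561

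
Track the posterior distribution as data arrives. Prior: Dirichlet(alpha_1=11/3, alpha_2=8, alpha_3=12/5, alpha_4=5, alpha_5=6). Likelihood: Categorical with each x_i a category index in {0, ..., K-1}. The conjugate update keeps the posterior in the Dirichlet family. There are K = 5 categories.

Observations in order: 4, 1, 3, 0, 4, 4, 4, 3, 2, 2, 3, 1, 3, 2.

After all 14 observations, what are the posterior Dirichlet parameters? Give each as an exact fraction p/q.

obs 1: x=4 → posterior Dirichlet(11/3, 8, 12/5, 5, 7)
obs 2: x=1 → posterior Dirichlet(11/3, 9, 12/5, 5, 7)
obs 3: x=3 → posterior Dirichlet(11/3, 9, 12/5, 6, 7)
obs 4: x=0 → posterior Dirichlet(14/3, 9, 12/5, 6, 7)
obs 5: x=4 → posterior Dirichlet(14/3, 9, 12/5, 6, 8)
obs 6: x=4 → posterior Dirichlet(14/3, 9, 12/5, 6, 9)
obs 7: x=4 → posterior Dirichlet(14/3, 9, 12/5, 6, 10)
obs 8: x=3 → posterior Dirichlet(14/3, 9, 12/5, 7, 10)
obs 9: x=2 → posterior Dirichlet(14/3, 9, 17/5, 7, 10)
obs 10: x=2 → posterior Dirichlet(14/3, 9, 22/5, 7, 10)
obs 11: x=3 → posterior Dirichlet(14/3, 9, 22/5, 8, 10)
obs 12: x=1 → posterior Dirichlet(14/3, 10, 22/5, 8, 10)
obs 13: x=3 → posterior Dirichlet(14/3, 10, 22/5, 9, 10)
obs 14: x=2 → posterior Dirichlet(14/3, 10, 27/5, 9, 10)

alpha_1=14/3, alpha_2=10, alpha_3=27/5, alpha_4=9, alpha_5=10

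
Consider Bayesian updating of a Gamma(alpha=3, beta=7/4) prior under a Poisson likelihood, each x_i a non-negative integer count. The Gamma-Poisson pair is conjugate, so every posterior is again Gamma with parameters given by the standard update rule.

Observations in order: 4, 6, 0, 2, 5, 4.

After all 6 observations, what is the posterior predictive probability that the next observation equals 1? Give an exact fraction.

obs 1: x=4 → posterior Gamma(7, 11/4)
obs 2: x=6 → posterior Gamma(13, 15/4)
obs 3: x=0 → posterior Gamma(13, 19/4)
obs 4: x=2 → posterior Gamma(15, 23/4)
obs 5: x=5 → posterior Gamma(20, 27/4)
obs 6: x=4 → posterior Gamma(24, 31/4)

59559615452690658066076843351023083616/399669593472470313551127910614013671875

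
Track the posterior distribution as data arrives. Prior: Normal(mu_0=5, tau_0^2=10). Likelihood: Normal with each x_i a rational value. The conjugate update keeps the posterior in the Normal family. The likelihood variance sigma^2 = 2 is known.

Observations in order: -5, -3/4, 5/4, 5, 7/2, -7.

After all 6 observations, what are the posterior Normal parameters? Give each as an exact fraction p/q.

mu_0=-10/31, tau_0^2=10/31

obs 1: x=-5 → posterior Normal(-10/3, 5/3)
obs 2: x=-3/4 → posterior Normal(-95/44, 10/11)
obs 3: x=5/4 → posterior Normal(-35/32, 5/8)
obs 4: x=5 → posterior Normal(5/14, 10/21)
obs 5: x=7/2 → posterior Normal(25/26, 5/13)
obs 6: x=-7 → posterior Normal(-10/31, 10/31)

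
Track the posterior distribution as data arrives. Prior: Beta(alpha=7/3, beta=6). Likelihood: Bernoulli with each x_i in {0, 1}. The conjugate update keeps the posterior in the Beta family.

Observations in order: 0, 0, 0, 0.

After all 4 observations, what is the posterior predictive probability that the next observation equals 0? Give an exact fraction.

obs 1: x=0 → posterior Beta(7/3, 7)
obs 2: x=0 → posterior Beta(7/3, 8)
obs 3: x=0 → posterior Beta(7/3, 9)
obs 4: x=0 → posterior Beta(7/3, 10)

30/37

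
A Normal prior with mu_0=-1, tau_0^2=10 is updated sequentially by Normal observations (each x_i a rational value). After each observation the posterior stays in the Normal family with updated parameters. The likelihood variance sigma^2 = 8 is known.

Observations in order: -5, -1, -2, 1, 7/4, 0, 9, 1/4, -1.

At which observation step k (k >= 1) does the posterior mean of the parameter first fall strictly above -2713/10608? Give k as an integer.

obs 1: x=-5 → posterior Normal(-29/9, 40/9)
obs 2: x=-1 → posterior Normal(-17/7, 20/7)
obs 3: x=-2 → posterior Normal(-44/19, 40/19)
obs 4: x=1 → posterior Normal(-13/8, 5/3)
obs 5: x=7/4 → posterior Normal(-121/116, 40/29)
obs 6: x=0 → posterior Normal(-121/136, 20/17)
obs 7: x=9 → posterior Normal(59/156, 40/39)
obs 8: x=1/4 → posterior Normal(4/11, 10/11)
obs 9: x=-1 → posterior Normal(11/49, 40/49)

k = 7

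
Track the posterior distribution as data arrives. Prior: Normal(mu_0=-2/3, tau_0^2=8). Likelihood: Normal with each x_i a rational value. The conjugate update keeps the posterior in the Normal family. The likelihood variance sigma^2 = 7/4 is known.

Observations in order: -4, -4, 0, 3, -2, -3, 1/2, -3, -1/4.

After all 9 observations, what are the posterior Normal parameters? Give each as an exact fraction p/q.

mu_0=-1238/885, tau_0^2=56/295

obs 1: x=-4 → posterior Normal(-398/117, 56/39)
obs 2: x=-4 → posterior Normal(-782/213, 56/71)
obs 3: x=0 → posterior Normal(-782/309, 56/103)
obs 4: x=3 → posterior Normal(-494/405, 56/135)
obs 5: x=-2 → posterior Normal(-686/501, 56/167)
obs 6: x=-3 → posterior Normal(-974/597, 56/199)
obs 7: x=1/2 → posterior Normal(-926/693, 8/33)
obs 8: x=-3 → posterior Normal(-1214/789, 56/263)
obs 9: x=-1/4 → posterior Normal(-1238/885, 56/295)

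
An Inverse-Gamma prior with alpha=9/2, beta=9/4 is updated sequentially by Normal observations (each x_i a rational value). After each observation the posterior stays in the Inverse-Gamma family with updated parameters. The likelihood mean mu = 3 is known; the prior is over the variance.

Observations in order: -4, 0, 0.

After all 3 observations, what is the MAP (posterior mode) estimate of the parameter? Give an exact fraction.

obs 1: x=-4 → posterior Inverse-Gamma(5, 107/4)
obs 2: x=0 → posterior Inverse-Gamma(11/2, 125/4)
obs 3: x=0 → posterior Inverse-Gamma(6, 143/4)

143/28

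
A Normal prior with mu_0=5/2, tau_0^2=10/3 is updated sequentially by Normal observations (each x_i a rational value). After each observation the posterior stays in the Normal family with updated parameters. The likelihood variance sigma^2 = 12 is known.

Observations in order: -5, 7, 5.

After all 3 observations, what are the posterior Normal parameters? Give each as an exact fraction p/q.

mu_0=80/33, tau_0^2=20/11

obs 1: x=-5 → posterior Normal(20/23, 60/23)
obs 2: x=7 → posterior Normal(55/28, 15/7)
obs 3: x=5 → posterior Normal(80/33, 20/11)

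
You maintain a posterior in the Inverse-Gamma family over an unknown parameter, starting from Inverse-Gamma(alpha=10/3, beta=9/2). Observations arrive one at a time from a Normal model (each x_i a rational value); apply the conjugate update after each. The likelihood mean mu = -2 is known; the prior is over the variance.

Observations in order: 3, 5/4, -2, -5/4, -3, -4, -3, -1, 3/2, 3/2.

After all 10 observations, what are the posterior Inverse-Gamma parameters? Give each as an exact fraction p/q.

obs 1: x=3 → posterior Inverse-Gamma(23/6, 17)
obs 2: x=5/4 → posterior Inverse-Gamma(13/3, 713/32)
obs 3: x=-2 → posterior Inverse-Gamma(29/6, 713/32)
obs 4: x=-5/4 → posterior Inverse-Gamma(16/3, 361/16)
obs 5: x=-3 → posterior Inverse-Gamma(35/6, 369/16)
obs 6: x=-4 → posterior Inverse-Gamma(19/3, 401/16)
obs 7: x=-3 → posterior Inverse-Gamma(41/6, 409/16)
obs 8: x=-1 → posterior Inverse-Gamma(22/3, 417/16)
obs 9: x=3/2 → posterior Inverse-Gamma(47/6, 515/16)
obs 10: x=3/2 → posterior Inverse-Gamma(25/3, 613/16)

alpha=25/3, beta=613/16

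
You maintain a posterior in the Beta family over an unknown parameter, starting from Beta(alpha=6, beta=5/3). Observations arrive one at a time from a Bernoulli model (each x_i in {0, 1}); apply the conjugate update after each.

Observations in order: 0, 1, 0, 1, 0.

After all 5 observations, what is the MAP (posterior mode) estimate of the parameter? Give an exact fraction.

21/32

obs 1: x=0 → posterior Beta(6, 8/3)
obs 2: x=1 → posterior Beta(7, 8/3)
obs 3: x=0 → posterior Beta(7, 11/3)
obs 4: x=1 → posterior Beta(8, 11/3)
obs 5: x=0 → posterior Beta(8, 14/3)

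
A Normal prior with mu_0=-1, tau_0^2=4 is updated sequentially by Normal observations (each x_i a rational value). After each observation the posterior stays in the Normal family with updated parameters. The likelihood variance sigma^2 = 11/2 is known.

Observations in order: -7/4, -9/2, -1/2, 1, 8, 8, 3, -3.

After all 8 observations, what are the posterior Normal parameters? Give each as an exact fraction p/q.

obs 1: x=-7/4 → posterior Normal(-25/19, 44/19)
obs 2: x=-9/2 → posterior Normal(-61/27, 44/27)
obs 3: x=-1/2 → posterior Normal(-13/7, 44/35)
obs 4: x=1 → posterior Normal(-57/43, 44/43)
obs 5: x=8 → posterior Normal(7/51, 44/51)
obs 6: x=8 → posterior Normal(71/59, 44/59)
obs 7: x=3 → posterior Normal(95/67, 44/67)
obs 8: x=-3 → posterior Normal(71/75, 44/75)

mu_0=71/75, tau_0^2=44/75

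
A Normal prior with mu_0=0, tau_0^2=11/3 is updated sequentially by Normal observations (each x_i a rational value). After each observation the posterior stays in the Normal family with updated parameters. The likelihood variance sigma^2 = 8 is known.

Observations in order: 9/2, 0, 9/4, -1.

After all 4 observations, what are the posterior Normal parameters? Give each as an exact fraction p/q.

obs 1: x=9/2 → posterior Normal(99/70, 88/35)
obs 2: x=0 → posterior Normal(99/92, 44/23)
obs 3: x=9/4 → posterior Normal(99/76, 88/57)
obs 4: x=-1 → posterior Normal(253/272, 22/17)

mu_0=253/272, tau_0^2=22/17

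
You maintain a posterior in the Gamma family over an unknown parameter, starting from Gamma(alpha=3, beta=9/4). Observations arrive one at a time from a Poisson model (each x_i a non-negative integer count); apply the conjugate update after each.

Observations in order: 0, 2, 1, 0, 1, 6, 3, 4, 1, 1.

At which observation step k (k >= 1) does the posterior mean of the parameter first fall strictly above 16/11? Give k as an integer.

obs 1: x=0 → posterior Gamma(3, 13/4)
obs 2: x=2 → posterior Gamma(5, 17/4)
obs 3: x=1 → posterior Gamma(6, 21/4)
obs 4: x=0 → posterior Gamma(6, 25/4)
obs 5: x=1 → posterior Gamma(7, 29/4)
obs 6: x=6 → posterior Gamma(13, 33/4)
obs 7: x=3 → posterior Gamma(16, 37/4)
obs 8: x=4 → posterior Gamma(20, 41/4)
obs 9: x=1 → posterior Gamma(21, 45/4)
obs 10: x=1 → posterior Gamma(22, 49/4)

k = 6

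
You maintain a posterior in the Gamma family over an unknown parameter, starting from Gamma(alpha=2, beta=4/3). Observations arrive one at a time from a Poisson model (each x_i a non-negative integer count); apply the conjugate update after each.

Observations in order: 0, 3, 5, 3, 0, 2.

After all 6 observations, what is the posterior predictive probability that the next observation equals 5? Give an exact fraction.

386768867704620355688988672/9094947017729282379150390625

obs 1: x=0 → posterior Gamma(2, 7/3)
obs 2: x=3 → posterior Gamma(5, 10/3)
obs 3: x=5 → posterior Gamma(10, 13/3)
obs 4: x=3 → posterior Gamma(13, 16/3)
obs 5: x=0 → posterior Gamma(13, 19/3)
obs 6: x=2 → posterior Gamma(15, 22/3)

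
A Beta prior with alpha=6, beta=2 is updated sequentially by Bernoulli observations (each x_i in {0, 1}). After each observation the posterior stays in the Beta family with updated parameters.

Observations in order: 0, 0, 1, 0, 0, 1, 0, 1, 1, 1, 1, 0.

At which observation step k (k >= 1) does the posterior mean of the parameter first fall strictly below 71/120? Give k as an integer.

k = 4

obs 1: x=0 → posterior Beta(6, 3)
obs 2: x=0 → posterior Beta(6, 4)
obs 3: x=1 → posterior Beta(7, 4)
obs 4: x=0 → posterior Beta(7, 5)
obs 5: x=0 → posterior Beta(7, 6)
obs 6: x=1 → posterior Beta(8, 6)
obs 7: x=0 → posterior Beta(8, 7)
obs 8: x=1 → posterior Beta(9, 7)
obs 9: x=1 → posterior Beta(10, 7)
obs 10: x=1 → posterior Beta(11, 7)
obs 11: x=1 → posterior Beta(12, 7)
obs 12: x=0 → posterior Beta(12, 8)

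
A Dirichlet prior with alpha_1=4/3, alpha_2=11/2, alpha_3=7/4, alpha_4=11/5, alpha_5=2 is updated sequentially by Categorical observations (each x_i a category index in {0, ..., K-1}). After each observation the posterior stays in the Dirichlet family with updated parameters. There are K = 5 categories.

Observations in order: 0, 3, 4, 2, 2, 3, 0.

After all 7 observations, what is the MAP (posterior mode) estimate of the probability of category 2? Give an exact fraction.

165/887

obs 1: x=0 → posterior Dirichlet(7/3, 11/2, 7/4, 11/5, 2)
obs 2: x=3 → posterior Dirichlet(7/3, 11/2, 7/4, 16/5, 2)
obs 3: x=4 → posterior Dirichlet(7/3, 11/2, 7/4, 16/5, 3)
obs 4: x=2 → posterior Dirichlet(7/3, 11/2, 11/4, 16/5, 3)
obs 5: x=2 → posterior Dirichlet(7/3, 11/2, 15/4, 16/5, 3)
obs 6: x=3 → posterior Dirichlet(7/3, 11/2, 15/4, 21/5, 3)
obs 7: x=0 → posterior Dirichlet(10/3, 11/2, 15/4, 21/5, 3)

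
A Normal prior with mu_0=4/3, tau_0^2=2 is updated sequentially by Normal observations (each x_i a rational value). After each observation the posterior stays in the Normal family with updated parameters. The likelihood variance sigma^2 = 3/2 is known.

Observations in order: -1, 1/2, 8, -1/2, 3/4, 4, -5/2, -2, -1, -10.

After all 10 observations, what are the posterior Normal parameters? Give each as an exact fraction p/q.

obs 1: x=-1 → posterior Normal(0, 6/7)
obs 2: x=1/2 → posterior Normal(2/11, 6/11)
obs 3: x=8 → posterior Normal(34/15, 2/5)
obs 4: x=-1/2 → posterior Normal(32/19, 6/19)
obs 5: x=3/4 → posterior Normal(35/23, 6/23)
obs 6: x=4 → posterior Normal(17/9, 2/9)
obs 7: x=-5/2 → posterior Normal(41/31, 6/31)
obs 8: x=-2 → posterior Normal(33/35, 6/35)
obs 9: x=-1 → posterior Normal(29/39, 2/13)
obs 10: x=-10 → posterior Normal(-11/43, 6/43)

mu_0=-11/43, tau_0^2=6/43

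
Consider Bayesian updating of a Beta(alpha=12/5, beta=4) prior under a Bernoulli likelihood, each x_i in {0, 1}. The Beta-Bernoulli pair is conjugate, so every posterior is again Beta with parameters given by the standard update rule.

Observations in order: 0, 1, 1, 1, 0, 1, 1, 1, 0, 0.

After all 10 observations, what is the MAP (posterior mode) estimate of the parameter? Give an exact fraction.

obs 1: x=0 → posterior Beta(12/5, 5)
obs 2: x=1 → posterior Beta(17/5, 5)
obs 3: x=1 → posterior Beta(22/5, 5)
obs 4: x=1 → posterior Beta(27/5, 5)
obs 5: x=0 → posterior Beta(27/5, 6)
obs 6: x=1 → posterior Beta(32/5, 6)
obs 7: x=1 → posterior Beta(37/5, 6)
obs 8: x=1 → posterior Beta(42/5, 6)
obs 9: x=0 → posterior Beta(42/5, 7)
obs 10: x=0 → posterior Beta(42/5, 8)

37/72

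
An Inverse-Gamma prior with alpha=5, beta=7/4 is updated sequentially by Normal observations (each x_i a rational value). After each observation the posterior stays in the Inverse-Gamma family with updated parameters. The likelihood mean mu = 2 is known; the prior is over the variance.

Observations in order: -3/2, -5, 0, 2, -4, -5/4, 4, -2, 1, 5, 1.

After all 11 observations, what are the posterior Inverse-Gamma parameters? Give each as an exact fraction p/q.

alpha=21/2, beta=2341/32

obs 1: x=-3/2 → posterior Inverse-Gamma(11/2, 63/8)
obs 2: x=-5 → posterior Inverse-Gamma(6, 259/8)
obs 3: x=0 → posterior Inverse-Gamma(13/2, 275/8)
obs 4: x=2 → posterior Inverse-Gamma(7, 275/8)
obs 5: x=-4 → posterior Inverse-Gamma(15/2, 419/8)
obs 6: x=-5/4 → posterior Inverse-Gamma(8, 1845/32)
obs 7: x=4 → posterior Inverse-Gamma(17/2, 1909/32)
obs 8: x=-2 → posterior Inverse-Gamma(9, 2165/32)
obs 9: x=1 → posterior Inverse-Gamma(19/2, 2181/32)
obs 10: x=5 → posterior Inverse-Gamma(10, 2325/32)
obs 11: x=1 → posterior Inverse-Gamma(21/2, 2341/32)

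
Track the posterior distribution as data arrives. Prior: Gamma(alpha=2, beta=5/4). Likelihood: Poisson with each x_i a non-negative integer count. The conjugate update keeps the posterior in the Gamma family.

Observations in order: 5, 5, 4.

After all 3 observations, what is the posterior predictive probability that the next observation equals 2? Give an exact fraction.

obs 1: x=5 → posterior Gamma(7, 9/4)
obs 2: x=5 → posterior Gamma(12, 13/4)
obs 3: x=4 → posterior Gamma(16, 17/4)

105886753521451105814656/630880792396715529789561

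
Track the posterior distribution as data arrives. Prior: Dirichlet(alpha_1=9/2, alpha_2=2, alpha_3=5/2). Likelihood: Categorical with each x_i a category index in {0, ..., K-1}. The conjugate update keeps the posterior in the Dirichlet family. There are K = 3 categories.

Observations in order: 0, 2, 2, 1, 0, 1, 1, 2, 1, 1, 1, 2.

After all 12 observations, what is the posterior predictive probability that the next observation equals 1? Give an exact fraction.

8/21

obs 1: x=0 → posterior Dirichlet(11/2, 2, 5/2)
obs 2: x=2 → posterior Dirichlet(11/2, 2, 7/2)
obs 3: x=2 → posterior Dirichlet(11/2, 2, 9/2)
obs 4: x=1 → posterior Dirichlet(11/2, 3, 9/2)
obs 5: x=0 → posterior Dirichlet(13/2, 3, 9/2)
obs 6: x=1 → posterior Dirichlet(13/2, 4, 9/2)
obs 7: x=1 → posterior Dirichlet(13/2, 5, 9/2)
obs 8: x=2 → posterior Dirichlet(13/2, 5, 11/2)
obs 9: x=1 → posterior Dirichlet(13/2, 6, 11/2)
obs 10: x=1 → posterior Dirichlet(13/2, 7, 11/2)
obs 11: x=1 → posterior Dirichlet(13/2, 8, 11/2)
obs 12: x=2 → posterior Dirichlet(13/2, 8, 13/2)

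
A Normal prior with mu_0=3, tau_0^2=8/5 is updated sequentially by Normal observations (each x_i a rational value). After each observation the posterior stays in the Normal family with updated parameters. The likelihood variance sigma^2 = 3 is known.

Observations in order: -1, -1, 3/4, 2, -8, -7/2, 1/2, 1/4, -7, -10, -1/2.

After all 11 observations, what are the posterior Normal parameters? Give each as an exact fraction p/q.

mu_0=-175/103, tau_0^2=24/103

obs 1: x=-1 → posterior Normal(37/23, 24/23)
obs 2: x=-1 → posterior Normal(29/31, 24/31)
obs 3: x=3/4 → posterior Normal(35/39, 8/13)
obs 4: x=2 → posterior Normal(51/47, 24/47)
obs 5: x=-8 → posterior Normal(-13/55, 24/55)
obs 6: x=-7/2 → posterior Normal(-41/63, 8/21)
obs 7: x=1/2 → posterior Normal(-37/71, 24/71)
obs 8: x=1/4 → posterior Normal(-35/79, 24/79)
obs 9: x=-7 → posterior Normal(-91/87, 8/29)
obs 10: x=-10 → posterior Normal(-9/5, 24/95)
obs 11: x=-1/2 → posterior Normal(-175/103, 24/103)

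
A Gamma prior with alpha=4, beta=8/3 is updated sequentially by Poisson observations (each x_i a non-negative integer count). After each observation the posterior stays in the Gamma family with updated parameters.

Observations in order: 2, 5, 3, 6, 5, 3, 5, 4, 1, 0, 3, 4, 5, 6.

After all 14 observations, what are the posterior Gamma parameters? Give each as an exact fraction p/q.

obs 1: x=2 → posterior Gamma(6, 11/3)
obs 2: x=5 → posterior Gamma(11, 14/3)
obs 3: x=3 → posterior Gamma(14, 17/3)
obs 4: x=6 → posterior Gamma(20, 20/3)
obs 5: x=5 → posterior Gamma(25, 23/3)
obs 6: x=3 → posterior Gamma(28, 26/3)
obs 7: x=5 → posterior Gamma(33, 29/3)
obs 8: x=4 → posterior Gamma(37, 32/3)
obs 9: x=1 → posterior Gamma(38, 35/3)
obs 10: x=0 → posterior Gamma(38, 38/3)
obs 11: x=3 → posterior Gamma(41, 41/3)
obs 12: x=4 → posterior Gamma(45, 44/3)
obs 13: x=5 → posterior Gamma(50, 47/3)
obs 14: x=6 → posterior Gamma(56, 50/3)

alpha=56, beta=50/3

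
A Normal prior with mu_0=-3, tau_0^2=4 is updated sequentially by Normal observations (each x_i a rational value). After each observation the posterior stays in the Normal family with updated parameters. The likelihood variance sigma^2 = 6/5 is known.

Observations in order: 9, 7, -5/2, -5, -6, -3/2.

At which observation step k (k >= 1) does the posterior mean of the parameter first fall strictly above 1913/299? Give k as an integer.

obs 1: x=9 → posterior Normal(81/13, 12/13)
obs 2: x=7 → posterior Normal(151/23, 12/23)
obs 3: x=-5/2 → posterior Normal(42/11, 4/11)
obs 4: x=-5 → posterior Normal(76/43, 12/43)
obs 5: x=-6 → posterior Normal(16/53, 12/53)
obs 6: x=-3/2 → posterior Normal(1/63, 4/21)

k = 2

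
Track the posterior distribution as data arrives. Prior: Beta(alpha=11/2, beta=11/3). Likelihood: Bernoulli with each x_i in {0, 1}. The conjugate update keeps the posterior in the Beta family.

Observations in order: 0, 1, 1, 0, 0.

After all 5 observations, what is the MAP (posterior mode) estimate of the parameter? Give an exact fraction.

39/73

obs 1: x=0 → posterior Beta(11/2, 14/3)
obs 2: x=1 → posterior Beta(13/2, 14/3)
obs 3: x=1 → posterior Beta(15/2, 14/3)
obs 4: x=0 → posterior Beta(15/2, 17/3)
obs 5: x=0 → posterior Beta(15/2, 20/3)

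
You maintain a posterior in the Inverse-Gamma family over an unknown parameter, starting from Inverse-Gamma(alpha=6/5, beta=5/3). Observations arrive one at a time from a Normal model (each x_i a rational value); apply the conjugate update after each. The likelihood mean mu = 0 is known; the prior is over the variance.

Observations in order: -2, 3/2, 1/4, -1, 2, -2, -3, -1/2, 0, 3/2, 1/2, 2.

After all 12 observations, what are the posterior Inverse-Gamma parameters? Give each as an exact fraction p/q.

alpha=36/5, beta=1651/96

obs 1: x=-2 → posterior Inverse-Gamma(17/10, 11/3)
obs 2: x=3/2 → posterior Inverse-Gamma(11/5, 115/24)
obs 3: x=1/4 → posterior Inverse-Gamma(27/10, 463/96)
obs 4: x=-1 → posterior Inverse-Gamma(16/5, 511/96)
obs 5: x=2 → posterior Inverse-Gamma(37/10, 703/96)
obs 6: x=-2 → posterior Inverse-Gamma(21/5, 895/96)
obs 7: x=-3 → posterior Inverse-Gamma(47/10, 1327/96)
obs 8: x=-1/2 → posterior Inverse-Gamma(26/5, 1339/96)
obs 9: x=0 → posterior Inverse-Gamma(57/10, 1339/96)
obs 10: x=3/2 → posterior Inverse-Gamma(31/5, 1447/96)
obs 11: x=1/2 → posterior Inverse-Gamma(67/10, 1459/96)
obs 12: x=2 → posterior Inverse-Gamma(36/5, 1651/96)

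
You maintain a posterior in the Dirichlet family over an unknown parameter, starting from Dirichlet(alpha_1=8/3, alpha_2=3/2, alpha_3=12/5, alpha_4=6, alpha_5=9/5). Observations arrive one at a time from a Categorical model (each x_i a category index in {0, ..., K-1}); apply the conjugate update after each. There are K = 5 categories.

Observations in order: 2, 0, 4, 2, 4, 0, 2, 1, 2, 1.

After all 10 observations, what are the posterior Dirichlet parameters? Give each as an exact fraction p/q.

alpha_1=14/3, alpha_2=7/2, alpha_3=32/5, alpha_4=6, alpha_5=19/5

obs 1: x=2 → posterior Dirichlet(8/3, 3/2, 17/5, 6, 9/5)
obs 2: x=0 → posterior Dirichlet(11/3, 3/2, 17/5, 6, 9/5)
obs 3: x=4 → posterior Dirichlet(11/3, 3/2, 17/5, 6, 14/5)
obs 4: x=2 → posterior Dirichlet(11/3, 3/2, 22/5, 6, 14/5)
obs 5: x=4 → posterior Dirichlet(11/3, 3/2, 22/5, 6, 19/5)
obs 6: x=0 → posterior Dirichlet(14/3, 3/2, 22/5, 6, 19/5)
obs 7: x=2 → posterior Dirichlet(14/3, 3/2, 27/5, 6, 19/5)
obs 8: x=1 → posterior Dirichlet(14/3, 5/2, 27/5, 6, 19/5)
obs 9: x=2 → posterior Dirichlet(14/3, 5/2, 32/5, 6, 19/5)
obs 10: x=1 → posterior Dirichlet(14/3, 7/2, 32/5, 6, 19/5)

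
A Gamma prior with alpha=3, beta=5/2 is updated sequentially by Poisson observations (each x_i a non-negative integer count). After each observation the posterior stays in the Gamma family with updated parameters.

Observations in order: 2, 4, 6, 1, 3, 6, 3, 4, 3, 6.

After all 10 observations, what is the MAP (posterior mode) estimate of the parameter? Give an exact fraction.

16/5

obs 1: x=2 → posterior Gamma(5, 7/2)
obs 2: x=4 → posterior Gamma(9, 9/2)
obs 3: x=6 → posterior Gamma(15, 11/2)
obs 4: x=1 → posterior Gamma(16, 13/2)
obs 5: x=3 → posterior Gamma(19, 15/2)
obs 6: x=6 → posterior Gamma(25, 17/2)
obs 7: x=3 → posterior Gamma(28, 19/2)
obs 8: x=4 → posterior Gamma(32, 21/2)
obs 9: x=3 → posterior Gamma(35, 23/2)
obs 10: x=6 → posterior Gamma(41, 25/2)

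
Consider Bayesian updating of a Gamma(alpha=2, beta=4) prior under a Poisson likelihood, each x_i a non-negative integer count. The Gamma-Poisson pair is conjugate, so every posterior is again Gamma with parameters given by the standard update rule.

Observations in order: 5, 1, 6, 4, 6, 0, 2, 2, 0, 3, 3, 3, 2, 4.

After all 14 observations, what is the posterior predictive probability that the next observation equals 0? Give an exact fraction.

obs 1: x=5 → posterior Gamma(7, 5)
obs 2: x=1 → posterior Gamma(8, 6)
obs 3: x=6 → posterior Gamma(14, 7)
obs 4: x=4 → posterior Gamma(18, 8)
obs 5: x=6 → posterior Gamma(24, 9)
obs 6: x=0 → posterior Gamma(24, 10)
obs 7: x=2 → posterior Gamma(26, 11)
obs 8: x=2 → posterior Gamma(28, 12)
obs 9: x=0 → posterior Gamma(28, 13)
obs 10: x=3 → posterior Gamma(31, 14)
obs 11: x=3 → posterior Gamma(34, 15)
obs 12: x=3 → posterior Gamma(37, 16)
obs 13: x=2 → posterior Gamma(39, 17)
obs 14: x=4 → posterior Gamma(43, 18)

947802215300518093524546391156037533862547778103672832/9691808871033067112824380501725664483616416540730367659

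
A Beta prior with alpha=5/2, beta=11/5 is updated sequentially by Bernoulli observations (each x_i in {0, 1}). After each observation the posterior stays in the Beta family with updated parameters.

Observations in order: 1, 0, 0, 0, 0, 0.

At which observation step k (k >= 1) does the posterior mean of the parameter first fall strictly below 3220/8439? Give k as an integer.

k = 5

obs 1: x=1 → posterior Beta(7/2, 11/5)
obs 2: x=0 → posterior Beta(7/2, 16/5)
obs 3: x=0 → posterior Beta(7/2, 21/5)
obs 4: x=0 → posterior Beta(7/2, 26/5)
obs 5: x=0 → posterior Beta(7/2, 31/5)
obs 6: x=0 → posterior Beta(7/2, 36/5)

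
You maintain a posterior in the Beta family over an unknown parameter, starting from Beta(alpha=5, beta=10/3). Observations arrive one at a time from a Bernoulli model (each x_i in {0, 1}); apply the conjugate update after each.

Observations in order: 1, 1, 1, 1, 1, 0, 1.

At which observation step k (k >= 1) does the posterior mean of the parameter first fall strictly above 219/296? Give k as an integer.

obs 1: x=1 → posterior Beta(6, 10/3)
obs 2: x=1 → posterior Beta(7, 10/3)
obs 3: x=1 → posterior Beta(8, 10/3)
obs 4: x=1 → posterior Beta(9, 10/3)
obs 5: x=1 → posterior Beta(10, 10/3)
obs 6: x=0 → posterior Beta(10, 13/3)
obs 7: x=1 → posterior Beta(11, 13/3)

k = 5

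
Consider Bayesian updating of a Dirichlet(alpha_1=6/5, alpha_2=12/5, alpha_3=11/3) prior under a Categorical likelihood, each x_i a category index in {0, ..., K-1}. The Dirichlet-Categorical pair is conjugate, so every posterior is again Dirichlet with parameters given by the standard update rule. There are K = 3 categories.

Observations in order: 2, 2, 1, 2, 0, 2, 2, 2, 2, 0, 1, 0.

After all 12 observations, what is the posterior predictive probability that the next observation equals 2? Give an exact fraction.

160/289

obs 1: x=2 → posterior Dirichlet(6/5, 12/5, 14/3)
obs 2: x=2 → posterior Dirichlet(6/5, 12/5, 17/3)
obs 3: x=1 → posterior Dirichlet(6/5, 17/5, 17/3)
obs 4: x=2 → posterior Dirichlet(6/5, 17/5, 20/3)
obs 5: x=0 → posterior Dirichlet(11/5, 17/5, 20/3)
obs 6: x=2 → posterior Dirichlet(11/5, 17/5, 23/3)
obs 7: x=2 → posterior Dirichlet(11/5, 17/5, 26/3)
obs 8: x=2 → posterior Dirichlet(11/5, 17/5, 29/3)
obs 9: x=2 → posterior Dirichlet(11/5, 17/5, 32/3)
obs 10: x=0 → posterior Dirichlet(16/5, 17/5, 32/3)
obs 11: x=1 → posterior Dirichlet(16/5, 22/5, 32/3)
obs 12: x=0 → posterior Dirichlet(21/5, 22/5, 32/3)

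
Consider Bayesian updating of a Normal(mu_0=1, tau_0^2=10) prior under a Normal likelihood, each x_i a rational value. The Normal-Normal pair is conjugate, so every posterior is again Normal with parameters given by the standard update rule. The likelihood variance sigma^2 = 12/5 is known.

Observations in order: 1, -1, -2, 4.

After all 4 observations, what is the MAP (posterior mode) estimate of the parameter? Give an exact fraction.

obs 1: x=1 → posterior Normal(1, 60/31)
obs 2: x=-1 → posterior Normal(3/28, 15/14)
obs 3: x=-2 → posterior Normal(-44/81, 20/27)
obs 4: x=4 → posterior Normal(28/53, 30/53)

28/53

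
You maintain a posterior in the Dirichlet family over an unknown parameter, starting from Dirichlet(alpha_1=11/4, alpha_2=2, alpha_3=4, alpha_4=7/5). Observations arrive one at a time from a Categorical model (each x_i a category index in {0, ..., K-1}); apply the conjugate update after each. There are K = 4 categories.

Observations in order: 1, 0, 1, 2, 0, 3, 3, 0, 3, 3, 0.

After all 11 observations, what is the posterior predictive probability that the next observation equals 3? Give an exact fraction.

12/47

obs 1: x=1 → posterior Dirichlet(11/4, 3, 4, 7/5)
obs 2: x=0 → posterior Dirichlet(15/4, 3, 4, 7/5)
obs 3: x=1 → posterior Dirichlet(15/4, 4, 4, 7/5)
obs 4: x=2 → posterior Dirichlet(15/4, 4, 5, 7/5)
obs 5: x=0 → posterior Dirichlet(19/4, 4, 5, 7/5)
obs 6: x=3 → posterior Dirichlet(19/4, 4, 5, 12/5)
obs 7: x=3 → posterior Dirichlet(19/4, 4, 5, 17/5)
obs 8: x=0 → posterior Dirichlet(23/4, 4, 5, 17/5)
obs 9: x=3 → posterior Dirichlet(23/4, 4, 5, 22/5)
obs 10: x=3 → posterior Dirichlet(23/4, 4, 5, 27/5)
obs 11: x=0 → posterior Dirichlet(27/4, 4, 5, 27/5)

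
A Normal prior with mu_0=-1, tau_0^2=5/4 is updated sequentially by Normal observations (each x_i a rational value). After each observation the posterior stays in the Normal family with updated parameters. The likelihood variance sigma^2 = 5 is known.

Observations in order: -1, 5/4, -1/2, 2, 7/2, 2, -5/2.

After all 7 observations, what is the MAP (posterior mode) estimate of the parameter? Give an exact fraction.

3/44

obs 1: x=-1 → posterior Normal(-1, 1)
obs 2: x=5/4 → posterior Normal(-5/8, 5/6)
obs 3: x=-1/2 → posterior Normal(-17/28, 5/7)
obs 4: x=2 → posterior Normal(-9/32, 5/8)
obs 5: x=7/2 → posterior Normal(5/36, 5/9)
obs 6: x=2 → posterior Normal(13/40, 1/2)
obs 7: x=-5/2 → posterior Normal(3/44, 5/11)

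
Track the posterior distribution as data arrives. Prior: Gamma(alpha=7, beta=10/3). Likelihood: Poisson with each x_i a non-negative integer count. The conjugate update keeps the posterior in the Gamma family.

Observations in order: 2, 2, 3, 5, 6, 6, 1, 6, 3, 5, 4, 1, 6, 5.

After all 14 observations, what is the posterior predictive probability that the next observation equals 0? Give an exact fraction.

obs 1: x=2 → posterior Gamma(9, 13/3)
obs 2: x=2 → posterior Gamma(11, 16/3)
obs 3: x=3 → posterior Gamma(14, 19/3)
obs 4: x=5 → posterior Gamma(19, 22/3)
obs 5: x=6 → posterior Gamma(25, 25/3)
obs 6: x=6 → posterior Gamma(31, 28/3)
obs 7: x=1 → posterior Gamma(32, 31/3)
obs 8: x=6 → posterior Gamma(38, 34/3)
obs 9: x=3 → posterior Gamma(41, 37/3)
obs 10: x=5 → posterior Gamma(46, 40/3)
obs 11: x=4 → posterior Gamma(50, 43/3)
obs 12: x=1 → posterior Gamma(51, 46/3)
obs 13: x=6 → posterior Gamma(57, 49/3)
obs 14: x=5 → posterior Gamma(62, 52/3)

24672167530672263518659184573975455014781421698141694119999939644974307947466823481557232662840357477679104/798889565276064132087673329341746900486470610976802544657234932319080089602181260488578118383884429931640625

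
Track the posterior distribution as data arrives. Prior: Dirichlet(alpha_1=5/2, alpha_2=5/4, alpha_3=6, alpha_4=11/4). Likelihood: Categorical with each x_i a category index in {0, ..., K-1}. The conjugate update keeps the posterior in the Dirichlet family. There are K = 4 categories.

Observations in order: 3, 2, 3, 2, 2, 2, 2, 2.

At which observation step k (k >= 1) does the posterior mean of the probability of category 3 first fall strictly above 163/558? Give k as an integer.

k = 3

obs 1: x=3 → posterior Dirichlet(5/2, 5/4, 6, 15/4)
obs 2: x=2 → posterior Dirichlet(5/2, 5/4, 7, 15/4)
obs 3: x=3 → posterior Dirichlet(5/2, 5/4, 7, 19/4)
obs 4: x=2 → posterior Dirichlet(5/2, 5/4, 8, 19/4)
obs 5: x=2 → posterior Dirichlet(5/2, 5/4, 9, 19/4)
obs 6: x=2 → posterior Dirichlet(5/2, 5/4, 10, 19/4)
obs 7: x=2 → posterior Dirichlet(5/2, 5/4, 11, 19/4)
obs 8: x=2 → posterior Dirichlet(5/2, 5/4, 12, 19/4)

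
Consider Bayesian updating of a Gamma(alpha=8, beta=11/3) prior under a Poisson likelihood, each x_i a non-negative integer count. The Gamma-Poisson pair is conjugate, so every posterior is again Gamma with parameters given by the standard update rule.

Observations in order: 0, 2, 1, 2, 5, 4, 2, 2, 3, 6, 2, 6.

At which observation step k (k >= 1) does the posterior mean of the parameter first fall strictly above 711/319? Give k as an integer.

k = 6

obs 1: x=0 → posterior Gamma(8, 14/3)
obs 2: x=2 → posterior Gamma(10, 17/3)
obs 3: x=1 → posterior Gamma(11, 20/3)
obs 4: x=2 → posterior Gamma(13, 23/3)
obs 5: x=5 → posterior Gamma(18, 26/3)
obs 6: x=4 → posterior Gamma(22, 29/3)
obs 7: x=2 → posterior Gamma(24, 32/3)
obs 8: x=2 → posterior Gamma(26, 35/3)
obs 9: x=3 → posterior Gamma(29, 38/3)
obs 10: x=6 → posterior Gamma(35, 41/3)
obs 11: x=2 → posterior Gamma(37, 44/3)
obs 12: x=6 → posterior Gamma(43, 47/3)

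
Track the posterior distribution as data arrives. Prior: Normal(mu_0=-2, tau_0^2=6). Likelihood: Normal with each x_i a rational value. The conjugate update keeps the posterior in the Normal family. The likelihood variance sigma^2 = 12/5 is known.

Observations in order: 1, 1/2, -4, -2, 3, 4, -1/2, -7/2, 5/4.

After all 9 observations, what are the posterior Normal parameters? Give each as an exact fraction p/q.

obs 1: x=1 → posterior Normal(1/7, 12/7)
obs 2: x=1/2 → posterior Normal(7/24, 1)
obs 3: x=-4 → posterior Normal(-33/34, 12/17)
obs 4: x=-2 → posterior Normal(-53/44, 6/11)
obs 5: x=3 → posterior Normal(-23/54, 4/9)
obs 6: x=4 → posterior Normal(17/64, 3/8)
obs 7: x=-1/2 → posterior Normal(6/37, 12/37)
obs 8: x=-7/2 → posterior Normal(-23/84, 2/7)
obs 9: x=5/4 → posterior Normal(-21/188, 12/47)

mu_0=-21/188, tau_0^2=12/47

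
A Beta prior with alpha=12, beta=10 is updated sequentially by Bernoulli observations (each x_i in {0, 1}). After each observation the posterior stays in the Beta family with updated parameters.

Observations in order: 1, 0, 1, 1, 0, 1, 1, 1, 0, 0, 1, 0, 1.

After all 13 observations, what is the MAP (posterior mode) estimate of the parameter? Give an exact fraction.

obs 1: x=1 → posterior Beta(13, 10)
obs 2: x=0 → posterior Beta(13, 11)
obs 3: x=1 → posterior Beta(14, 11)
obs 4: x=1 → posterior Beta(15, 11)
obs 5: x=0 → posterior Beta(15, 12)
obs 6: x=1 → posterior Beta(16, 12)
obs 7: x=1 → posterior Beta(17, 12)
obs 8: x=1 → posterior Beta(18, 12)
obs 9: x=0 → posterior Beta(18, 13)
obs 10: x=0 → posterior Beta(18, 14)
obs 11: x=1 → posterior Beta(19, 14)
obs 12: x=0 → posterior Beta(19, 15)
obs 13: x=1 → posterior Beta(20, 15)

19/33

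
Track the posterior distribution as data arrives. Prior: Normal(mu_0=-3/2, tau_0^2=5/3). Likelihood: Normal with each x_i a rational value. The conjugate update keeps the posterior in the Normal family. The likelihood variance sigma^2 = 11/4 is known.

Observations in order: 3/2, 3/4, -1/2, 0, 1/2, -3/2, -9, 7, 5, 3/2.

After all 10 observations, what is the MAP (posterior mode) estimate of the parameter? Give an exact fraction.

obs 1: x=3/2 → posterior Normal(-39/106, 55/53)
obs 2: x=3/4 → posterior Normal(-9/146, 55/73)
obs 3: x=-1/2 → posterior Normal(-29/186, 55/93)
obs 4: x=0 → posterior Normal(-29/226, 55/113)
obs 5: x=1/2 → posterior Normal(-9/266, 55/133)
obs 6: x=-3/2 → posterior Normal(-23/102, 55/153)
obs 7: x=-9 → posterior Normal(-429/346, 55/173)
obs 8: x=7 → posterior Normal(-149/386, 55/193)
obs 9: x=5 → posterior Normal(17/142, 55/213)
obs 10: x=3/2 → posterior Normal(111/466, 55/233)

111/466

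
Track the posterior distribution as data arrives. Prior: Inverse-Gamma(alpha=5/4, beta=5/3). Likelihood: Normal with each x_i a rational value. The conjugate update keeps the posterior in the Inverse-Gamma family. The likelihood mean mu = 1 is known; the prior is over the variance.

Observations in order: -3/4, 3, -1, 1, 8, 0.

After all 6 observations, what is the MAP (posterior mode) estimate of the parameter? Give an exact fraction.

3091/504

obs 1: x=-3/4 → posterior Inverse-Gamma(7/4, 307/96)
obs 2: x=3 → posterior Inverse-Gamma(9/4, 499/96)
obs 3: x=-1 → posterior Inverse-Gamma(11/4, 691/96)
obs 4: x=1 → posterior Inverse-Gamma(13/4, 691/96)
obs 5: x=8 → posterior Inverse-Gamma(15/4, 3043/96)
obs 6: x=0 → posterior Inverse-Gamma(17/4, 3091/96)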